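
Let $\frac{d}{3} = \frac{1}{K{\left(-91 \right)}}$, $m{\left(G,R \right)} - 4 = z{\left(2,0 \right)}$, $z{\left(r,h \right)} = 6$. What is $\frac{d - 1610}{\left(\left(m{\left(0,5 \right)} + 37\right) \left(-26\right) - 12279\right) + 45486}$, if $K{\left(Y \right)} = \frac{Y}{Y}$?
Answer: $- \frac{1607}{31985} \approx -0.050242$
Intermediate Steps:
$K{\left(Y \right)} = 1$
$m{\left(G,R \right)} = 10$ ($m{\left(G,R \right)} = 4 + 6 = 10$)
$d = 3$ ($d = \frac{3}{1} = 3 \cdot 1 = 3$)
$\frac{d - 1610}{\left(\left(m{\left(0,5 \right)} + 37\right) \left(-26\right) - 12279\right) + 45486} = \frac{3 - 1610}{\left(\left(10 + 37\right) \left(-26\right) - 12279\right) + 45486} = - \frac{1607}{\left(47 \left(-26\right) - 12279\right) + 45486} = - \frac{1607}{\left(-1222 - 12279\right) + 45486} = - \frac{1607}{-13501 + 45486} = - \frac{1607}{31985}$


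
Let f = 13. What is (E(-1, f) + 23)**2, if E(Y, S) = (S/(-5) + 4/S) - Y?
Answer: 1990921/4225 ≈ 471.22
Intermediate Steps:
E(Y, S) = -Y + 4/S - S/5 (E(Y, S) = (S*(-1/5) + 4/S) - Y = (-S/5 + 4/S) - Y = (4/S - S/5) - Y = -Y + 4/S - S/5)
(E(-1, f) + 23)**2 = ((-1*(-1) + 4/13 - 1/5*13) + 23)**2 = ((1 + 4*(1/13) - 13/5) + 23)**2 = ((1 + 4/13 - 13/5) + 23)**2 = (-84/65 + 23)**2 = (1411/65)**2 = 1990921/4225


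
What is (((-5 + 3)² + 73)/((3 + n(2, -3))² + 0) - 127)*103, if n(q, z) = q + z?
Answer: -44393/4 ≈ -11098.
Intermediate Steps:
(((-5 + 3)² + 73)/((3 + n(2, -3))² + 0) - 127)*103 = (((-5 + 3)² + 73)/((3 + (2 - 3))² + 0) - 127)*103 = (((-2)² + 73)/((3 - 1)² + 0) - 127)*103 = ((4 + 73)/(2² + 0) - 127)*103 = (77/(4 + 0) - 127)*103 = (77/4 - 127)*103 = -431/4*103 = -44393/4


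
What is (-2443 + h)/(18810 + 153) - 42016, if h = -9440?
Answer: -265587097/6321 ≈ -42017.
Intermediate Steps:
(-2443 + h)/(18810 + 153) - 42016 = (-2443 - 9440)/(18810 + 153) - 42016 = -11883/18963 - 42016 = -11883*1/18963 - 42016 = -3961/6321 - 42016 = -265587097/6321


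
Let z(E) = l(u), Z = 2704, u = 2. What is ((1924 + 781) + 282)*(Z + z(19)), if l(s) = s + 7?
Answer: 8103731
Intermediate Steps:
l(s) = 7 + s
z(E) = 9 (z(E) = 7 + 2 = 9)
((1924 + 781) + 282)*(Z + z(19)) = ((1924 + 781) + 282)*(2704 + 9) = (2705 + 282)*2713 = 2987*2713 = 8103731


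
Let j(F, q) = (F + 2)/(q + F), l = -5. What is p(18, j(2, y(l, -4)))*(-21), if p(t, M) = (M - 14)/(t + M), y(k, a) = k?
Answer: 483/25 ≈ 19.320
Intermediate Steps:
j(F, q) = (2 + F)/(F + q)
p(t, M) = (-14 + M)/(M + t)
p(18, j(2, y(l, -4)))*(-21) = ((-14 + (2 + 2)/(2 - 5))/((2 + 2)/(2 - 5) + 18))*(-21) = ((-14 + 4/(-3))/(4/(-3) + 18))*(-21) = ((-14 - ⅓*4)/(-⅓*4 + 18))*(-21) = ((-14 - 4/3)/(-4/3 + 18))*(-21) = (-46/3/(50/3))*(-21) = ((3/50)*(-46/3))*(-21) = -23/25*(-21) = 483/25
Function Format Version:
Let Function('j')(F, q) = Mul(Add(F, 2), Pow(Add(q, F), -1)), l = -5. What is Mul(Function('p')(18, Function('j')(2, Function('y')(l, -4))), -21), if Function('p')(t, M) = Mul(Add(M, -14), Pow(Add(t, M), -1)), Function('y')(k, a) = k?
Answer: Rational(483, 25) ≈ 19.320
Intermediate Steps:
Function('j')(F, q) = Mul(Pow(Add(F, q), -1), Add(2, F)) (Function('j')(F, q) = Mul(Add(2, F), Pow(Add(F, q), -1)) = Mul(Pow(Add(F, q), -1), Add(2, F)))
Function('p')(t, M) = Mul(Pow(Add(M, t), -1), Add(-14, M)) (Function('p')(t, M) = Mul(Add(-14, M), Pow(Add(M, t), -1)) = Mul(Pow(Add(M, t), -1), Add(-14, M)))
Mul(Function('p')(18, Function('j')(2, Function('y')(l, -4))), -21) = Mul(Mul(Pow(Add(Mul(Pow(Add(2, -5), -1), Add(2, 2)), 18), -1), Add(-14, Mul(Pow(Add(2, -5), -1), Add(2, 2)))), -21) = Mul(Mul(Pow(Add(Mul(Pow(-3, -1), 4), 18), -1), Add(-14, Mul(Pow(-3, -1), 4))), -21) = Mul(Mul(Pow(Add(Mul(Rational(-1, 3), 4), 18), -1), Add(-14, Mul(Rational(-1, 3), 4))), -21) = Mul(Mul(Pow(Add(Rational(-4, 3), 18), -1), Add(-14, Rational(-4, 3))), -21) = Mul(Mul(Pow(Rational(50, 3), -1), Rational(-46, 3)), -21) = Mul(Mul(Rational(3, 50), Rational(-46, 3)), -21) = Mul(Rational(-23, 25), -21) = Rational(483, 25)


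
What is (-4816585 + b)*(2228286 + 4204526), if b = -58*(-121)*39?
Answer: -29223512276996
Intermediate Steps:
b = 273702 (b = 7018*39 = 273702)
(-4816585 + b)*(2228286 + 4204526) = (-4816585 + 273702)*(2228286 + 4204526) = -4542883*6432812 = -29223512276996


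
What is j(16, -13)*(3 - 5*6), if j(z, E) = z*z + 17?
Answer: -7371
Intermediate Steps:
j(z, E) = 17 + z**2 (j(z, E) = z**2 + 17 = 17 + z**2)
j(16, -13)*(3 - 5*6) = (17 + 16**2)*(3 - 5*6) = (17 + 256)*(3 - 30) = 273*(-27) = -7371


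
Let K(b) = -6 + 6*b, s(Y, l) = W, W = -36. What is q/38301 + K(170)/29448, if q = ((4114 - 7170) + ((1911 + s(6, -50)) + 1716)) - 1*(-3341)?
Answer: 499927/3685908 ≈ 0.13563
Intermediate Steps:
s(Y, l) = -36
q = 3876 (q = ((4114 - 7170) + ((1911 - 36) + 1716)) - 1*(-3341) = (-3056 + (1875 + 1716)) + 3341 = (-3056 + 3591) + 3341 = 535 + 3341 = 3876)
q/38301 + K(170)/29448 = 3876/38301 + (-6 + 6*170)/29448 = 3876*(1/38301) + (-6 + 1020)*(1/29448) = 76/751 + 1014*(1/29448) = 76/751 + 169/4908 = 499927/3685908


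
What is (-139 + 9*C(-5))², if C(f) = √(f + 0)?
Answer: 18916 - 2502*I*√5 ≈ 18916.0 - 5594.6*I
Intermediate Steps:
C(f) = √f
(-139 + 9*C(-5))² = (-139 + 9*√(-5))² = (-139 + 9*(I*√5))² = (-139 + 9*I*√5)²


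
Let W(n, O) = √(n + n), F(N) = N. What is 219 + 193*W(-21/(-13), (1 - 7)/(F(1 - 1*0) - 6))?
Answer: 219 + 193*√546/13 ≈ 565.90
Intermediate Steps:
W(n, O) = √2*√n (W(n, O) = √(2*n) = √2*√n)
219 + 193*W(-21/(-13), (1 - 7)/(F(1 - 1*0) - 6)) = 219 + 193*(√2*√(-21/(-13))) = 219 + 193*(√2*√(-21*(-1/13))) = 219 + 193*(√2*√(21/13)) = 219 + 193*(√2*(√273/13)) = 219 + 193*(√546/13) = 219 + 193*√546/13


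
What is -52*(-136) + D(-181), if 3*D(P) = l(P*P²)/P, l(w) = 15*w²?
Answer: -971321217433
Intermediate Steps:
D(P) = 5*P⁵ (D(P) = ((15*(P*P²)²)/P)/3 = ((15*(P³)²)/P)/3 = ((15*P⁶)/P)/3 = (15*P⁵)/3 = 5*P⁵)
-52*(-136) + D(-181) = -52*(-136) + 5*(-181)⁵ = 7072 + 5*(-194264244901) = 7072 - 971321224505 = -971321217433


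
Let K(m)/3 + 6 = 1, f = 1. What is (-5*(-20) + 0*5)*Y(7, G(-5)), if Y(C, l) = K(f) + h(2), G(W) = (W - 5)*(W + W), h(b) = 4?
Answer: -1100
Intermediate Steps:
K(m) = -15 (K(m) = -18 + 3*1 = -18 + 3 = -15)
G(W) = 2*W*(-5 + W) (G(W) = (-5 + W)*(2*W) = 2*W*(-5 + W))
Y(C, l) = -11 (Y(C, l) = -15 + 4 = -11)
(-5*(-20) + 0*5)*Y(7, G(-5)) = (-5*(-20) + 0*5)*(-11) = (100 + 0)*(-11) = 100*(-11) = -1100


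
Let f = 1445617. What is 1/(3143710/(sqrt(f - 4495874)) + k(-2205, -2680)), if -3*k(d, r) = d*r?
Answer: -60083962386/118353487937068441 + 314371*I*sqrt(3050257)/1183534879370684410 ≈ -5.0767e-7 + 4.6391e-10*I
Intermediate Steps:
k(d, r) = -d*r/3
1/(3143710/(sqrt(f - 4495874)) + k(-2205, -2680)) = 1/(3143710/(sqrt(1445617 - 4495874)) - 1/3*(-2205)*(-2680)) = 1/(3143710/(sqrt(-3050257)) - 1969800) = 1/(3143710/((I*sqrt(3050257))) - 1969800) = 1/(3143710*(-I*sqrt(3050257)/3050257) - 1969800) = 1/(-3143710*I*sqrt(3050257)/3050257 - 1969800) = 1/(-1969800 - 3143710*I*sqrt(3050257)/3050257)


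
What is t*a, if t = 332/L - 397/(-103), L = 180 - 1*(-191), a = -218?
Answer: -39563294/38213 ≈ -1035.3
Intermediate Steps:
L = 371 (L = 180 + 191 = 371)
t = 181483/38213 (t = 332/371 - 397/(-103) = 332*(1/371) - 397*(-1/103) = 332/371 + 397/103 = 181483/38213 ≈ 4.7492)
t*a = (181483/38213)*(-218) = -39563294/38213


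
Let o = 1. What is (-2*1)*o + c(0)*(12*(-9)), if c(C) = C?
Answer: -2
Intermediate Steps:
(-2*1)*o + c(0)*(12*(-9)) = -2*1*1 + 0*(12*(-9)) = -2*1 + 0*(-108) = -2 + 0 = -2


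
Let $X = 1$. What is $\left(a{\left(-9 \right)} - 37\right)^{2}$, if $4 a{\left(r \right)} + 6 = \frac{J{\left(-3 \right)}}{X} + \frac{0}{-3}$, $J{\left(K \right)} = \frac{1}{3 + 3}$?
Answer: $\frac{851929}{576} \approx 1479.0$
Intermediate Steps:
$J{\left(K \right)} = \frac{1}{6}$
$a{\left(r \right)} = - \frac{35}{24}$ ($a{\left(r \right)} = - \frac{3}{2} + \frac{\frac{1}{6 \cdot 1} + \frac{0}{-3}}{4} = - \frac{3}{2} + \frac{\frac{1}{6} \cdot 1 + 0 \left(- \frac{1}{3}\right)}{4} = - \frac{3}{2} + \frac{\frac{1}{6} + 0}{4} = - \frac{3}{2} + \frac{1}{4} \cdot \frac{1}{6} = - \frac{3}{2} + \frac{1}{24} = - \frac{35}{24}$)
$\left(a{\left(-9 \right)} - 37\right)^{2} = \left(- \frac{35}{24} - 37\right)^{2} = \left(- \frac{923}{24}\right)^{2} = \frac{851929}{576}$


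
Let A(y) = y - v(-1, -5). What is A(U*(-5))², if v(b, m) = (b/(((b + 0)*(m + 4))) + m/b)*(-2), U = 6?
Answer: 484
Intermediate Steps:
v(b, m) = -2/(4 + m) - 2*m/b (v(b, m) = (b/((b*(4 + m))) + m/b)*(-2) = (b*(1/(b*(4 + m))) + m/b)*(-2) = (1/(4 + m) + m/b)*(-2) = -2/(4 + m) - 2*m/b)
A(y) = 8 + y (A(y) = y - 2*(-1*(-1) - 1*(-5)² - 4*(-5))/((-1)*(4 - 5)) = y - 2*(-1)*(1 - 1*25 + 20)/(-1) = y - 2*(-1)*(-1)*(1 - 25 + 20) = y - 2*(-1)*(-1)*(-4) = y - 1*(-8) = y + 8 = 8 + y)
A(U*(-5))² = (8 + 6*(-5))² = (8 - 30)² = (-22)² = 484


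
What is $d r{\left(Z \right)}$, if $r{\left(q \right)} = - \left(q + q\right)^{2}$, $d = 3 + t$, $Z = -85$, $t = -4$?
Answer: $28900$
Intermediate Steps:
$d = -1$ ($d = 3 - 4 = -1$)
$r{\left(q \right)} = - 4 q^{2}$ ($r{\left(q \right)} = - \left(2 q\right)^{2} = - 4 q^{2}$)
$d r{\left(Z \right)} = - \left(-4\right) \left(-85\right)^{2} = - \left(-4\right) 7225 = \left(-1\right) \left(-28900\right) = 28900$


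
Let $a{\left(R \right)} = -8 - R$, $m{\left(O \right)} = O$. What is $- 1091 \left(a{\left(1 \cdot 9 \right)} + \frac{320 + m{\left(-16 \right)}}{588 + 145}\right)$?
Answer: $\frac{13263287}{733} \approx 18095.0$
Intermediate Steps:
$- 1091 \left(a{\left(1 \cdot 9 \right)} + \frac{320 + m{\left(-16 \right)}}{588 + 145}\right) = - 1091 \left(\left(-8 - 1 \cdot 9\right) + \frac{320 - 16}{588 + 145}\right) = - 1091 \left(\left(-8 - 9\right) + \frac{304}{733}\right) = - 1091 \left(\left(-8 - 9\right) + 304 \cdot \frac{1}{733}\right) = - 1091 \left(-17 + \frac{304}{733}\right) = \left(-1091\right) \left(- \frac{12157}{733}\right) = \frac{13263287}{733}$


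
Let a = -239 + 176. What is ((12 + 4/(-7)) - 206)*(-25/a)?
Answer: -11350/147 ≈ -77.211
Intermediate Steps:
a = -63
((12 + 4/(-7)) - 206)*(-25/a) = ((12 + 4/(-7)) - 206)*(-25/(-63)) = ((12 - ⅐*4) - 206)*(-25*(-1/63)) = ((12 - 4/7) - 206)*(25/63) = (80/7 - 206)*(25/63) = -1362/7*25/63 = -11350/147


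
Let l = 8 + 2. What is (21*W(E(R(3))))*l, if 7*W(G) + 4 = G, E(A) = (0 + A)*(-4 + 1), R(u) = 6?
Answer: -660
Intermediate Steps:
E(A) = -3*A (E(A) = A*(-3) = -3*A)
W(G) = -4/7 + G/7
l = 10
(21*W(E(R(3))))*l = (21*(-4/7 + (-3*6)/7))*10 = (21*(-4/7 + (1/7)*(-18)))*10 = (21*(-4/7 - 18/7))*10 = (21*(-22/7))*10 = -66*10 = -660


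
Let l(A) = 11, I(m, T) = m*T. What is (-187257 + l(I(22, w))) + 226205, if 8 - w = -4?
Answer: 38959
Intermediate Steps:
w = 12 (w = 8 - 1*(-4) = 8 + 4 = 12)
I(m, T) = T*m
(-187257 + l(I(22, w))) + 226205 = (-187257 + 11) + 226205 = -187246 + 226205 = 38959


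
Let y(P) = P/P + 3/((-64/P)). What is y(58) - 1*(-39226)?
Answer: 1255177/32 ≈ 39224.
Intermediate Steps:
y(P) = 1 - 3*P/64 (y(P) = 1 + 3*(-P/64) = 1 - 3*P/64)
y(58) - 1*(-39226) = (1 - 3/64*58) - 1*(-39226) = (1 - 87/32) + 39226 = -55/32 + 39226 = 1255177/32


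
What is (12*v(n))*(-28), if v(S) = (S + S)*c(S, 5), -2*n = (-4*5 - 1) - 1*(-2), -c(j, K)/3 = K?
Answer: 95760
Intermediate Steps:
c(j, K) = -3*K
n = 19/2 (n = -((-4*5 - 1) - 1*(-2))/2 = -((-20 - 1) + 2)/2 = -(-21 + 2)/2 = -1/2*(-19) = 19/2 ≈ 9.5000)
v(S) = -30*S (v(S) = (S + S)*(-3*5) = (2*S)*(-15) = -30*S)
(12*v(n))*(-28) = (12*(-30*19/2))*(-28) = (12*(-285))*(-28) = -3420*(-28) = 95760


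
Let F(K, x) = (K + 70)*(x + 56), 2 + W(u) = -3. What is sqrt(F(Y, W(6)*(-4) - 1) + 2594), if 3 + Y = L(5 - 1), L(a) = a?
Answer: sqrt(7919) ≈ 88.989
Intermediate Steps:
W(u) = -5 (W(u) = -2 - 3 = -5)
Y = 1 (Y = -3 + (5 - 1) = -3 + 4 = 1)
F(K, x) = (56 + x)*(70 + K) (F(K, x) = (70 + K)*(56 + x) = (56 + x)*(70 + K))
sqrt(F(Y, W(6)*(-4) - 1) + 2594) = sqrt((3920 + 56*1 + 70*(-5*(-4) - 1) + 1*(-5*(-4) - 1)) + 2594) = sqrt((3920 + 56 + 70*(20 - 1) + 1*(20 - 1)) + 2594) = sqrt((3920 + 56 + 70*19 + 1*19) + 2594) = sqrt((3920 + 56 + 1330 + 19) + 2594) = sqrt(5325 + 2594) = sqrt(7919)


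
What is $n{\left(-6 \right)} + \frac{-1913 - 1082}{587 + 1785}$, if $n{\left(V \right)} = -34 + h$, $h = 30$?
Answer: $- \frac{12483}{2372} \approx -5.2626$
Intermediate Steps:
$n{\left(V \right)} = -4$ ($n{\left(V \right)} = -34 + 30 = -4$)
$n{\left(-6 \right)} + \frac{-1913 - 1082}{587 + 1785} = -4 + \frac{-1913 - 1082}{587 + 1785} = -4 - \frac{2995}{2372} = - \frac{12483}{2372}$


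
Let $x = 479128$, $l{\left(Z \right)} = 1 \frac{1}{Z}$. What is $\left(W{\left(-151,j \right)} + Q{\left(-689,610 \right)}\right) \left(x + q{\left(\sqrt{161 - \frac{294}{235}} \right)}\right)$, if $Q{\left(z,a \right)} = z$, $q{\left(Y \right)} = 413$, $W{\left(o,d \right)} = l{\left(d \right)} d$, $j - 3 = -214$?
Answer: $-329924208$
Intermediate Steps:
$l{\left(Z \right)} = \frac{1}{Z}$
$j = -211$ ($j = 3 - 214 = -211$)
$W{\left(o,d \right)} = 1$ ($W{\left(o,d \right)} = \frac{d}{d} = 1$)
$\left(W{\left(-151,j \right)} + Q{\left(-689,610 \right)}\right) \left(x + q{\left(\sqrt{161 - \frac{294}{235}} \right)}\right) = \left(1 - 689\right) \left(479128 + 413\right) = \left(-688\right) 479541 = -329924208$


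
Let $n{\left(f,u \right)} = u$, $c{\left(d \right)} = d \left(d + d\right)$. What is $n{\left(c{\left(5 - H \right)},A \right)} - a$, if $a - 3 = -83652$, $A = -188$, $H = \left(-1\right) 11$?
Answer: $83461$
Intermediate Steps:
$H = -11$
$c{\left(d \right)} = 2 d^{2}$ ($c{\left(d \right)} = d 2 d = 2 d^{2}$)
$a = -83649$ ($a = 3 - 83652 = -83649$)
$n{\left(c{\left(5 - H \right)},A \right)} - a = -188 - -83649 = -188 + 83649 = 83461$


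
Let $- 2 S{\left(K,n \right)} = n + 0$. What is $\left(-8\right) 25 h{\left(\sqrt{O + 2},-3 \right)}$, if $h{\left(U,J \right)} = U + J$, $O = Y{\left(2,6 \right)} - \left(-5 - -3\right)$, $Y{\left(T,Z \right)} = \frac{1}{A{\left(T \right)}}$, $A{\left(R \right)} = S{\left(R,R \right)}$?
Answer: $600 - 200 \sqrt{3} \approx 253.59$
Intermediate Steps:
$S{\left(K,n \right)} = - \frac{n}{2}$ ($S{\left(K,n \right)} = - \frac{n + 0}{2} = - \frac{n}{2}$)
$A{\left(R \right)} = - \frac{R}{2}$
$Y{\left(T,Z \right)} = - \frac{2}{T}$ ($Y{\left(T,Z \right)} = \frac{1}{\left(- \frac{1}{2}\right) T} = - \frac{2}{T}$)
$O = 1$ ($O = - \frac{2}{2} - \left(-5 - -3\right) = \left(-2\right) \frac{1}{2} - \left(-5 + 3\right) = -1 - -2 = -1 + 2 = 1$)
$h{\left(U,J \right)} = J + U$
$\left(-8\right) 25 h{\left(\sqrt{O + 2},-3 \right)} = \left(-8\right) 25 \left(-3 + \sqrt{1 + 2}\right) = - 200 \left(-3 + \sqrt{3}\right) = 600 - 200 \sqrt{3}$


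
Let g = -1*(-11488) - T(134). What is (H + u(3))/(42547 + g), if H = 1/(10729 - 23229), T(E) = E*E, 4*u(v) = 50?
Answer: 156249/450987500 ≈ 0.00034646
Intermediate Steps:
u(v) = 25/2 (u(v) = (1/4)*50 = 25/2)
T(E) = E**2
H = -1/12500 (H = 1/(-12500) = -1/12500 ≈ -8.0000e-5)
g = -6468 (g = -1*(-11488) - 1*134**2 = 11488 - 1*17956 = 11488 - 17956 = -6468)
(H + u(3))/(42547 + g) = (-1/12500 + 25/2)/(42547 - 6468) = (156249/12500)/36079 = (156249/12500)*(1/36079) = 156249/450987500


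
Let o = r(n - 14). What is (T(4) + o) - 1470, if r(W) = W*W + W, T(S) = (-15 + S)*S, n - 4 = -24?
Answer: -392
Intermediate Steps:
n = -20 (n = 4 - 24 = -20)
T(S) = S*(-15 + S)
r(W) = W + W² (r(W) = W² + W = W + W²)
o = 1122 (o = (-20 - 14)*(1 + (-20 - 14)) = -34*(1 - 34) = -34*(-33) = 1122)
(T(4) + o) - 1470 = (4*(-15 + 4) + 1122) - 1470 = (4*(-11) + 1122) - 1470 = (-44 + 1122) - 1470 = 1078 - 1470 = -392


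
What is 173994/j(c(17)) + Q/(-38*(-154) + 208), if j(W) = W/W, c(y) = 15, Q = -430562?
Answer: 526986539/3030 ≈ 1.7392e+5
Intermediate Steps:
j(W) = 1
173994/j(c(17)) + Q/(-38*(-154) + 208) = 173994/1 - 430562/(-38*(-154) + 208) = 173994*1 - 430562/(5852 + 208) = 173994 - 430562/6060 = 173994 - 430562*1/6060 = 173994 - 215281/3030 = 526986539/3030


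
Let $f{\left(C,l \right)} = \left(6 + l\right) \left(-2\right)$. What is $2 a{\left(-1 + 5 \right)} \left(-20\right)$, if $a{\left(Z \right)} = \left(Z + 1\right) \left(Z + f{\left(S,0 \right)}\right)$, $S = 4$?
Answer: $1600$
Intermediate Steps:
$f{\left(C,l \right)} = -12 - 2 l$
$a{\left(Z \right)} = \left(1 + Z\right) \left(-12 + Z\right)$ ($a{\left(Z \right)} = \left(Z + 1\right) \left(Z - 12\right) = \left(1 + Z\right) \left(Z + \left(-12 + 0\right)\right) = \left(1 + Z\right) \left(Z - 12\right) = \left(1 + Z\right) \left(-12 + Z\right)$)
$2 a{\left(-1 + 5 \right)} \left(-20\right) = 2 \left(-12 + \left(-1 + 5\right)^{2} - 11 \left(-1 + 5\right)\right) \left(-20\right) = 2 \left(-12 + 4^{2} - 44\right) \left(-20\right) = 2 \left(-12 + 16 - 44\right) \left(-20\right) = 2 \left(-40\right) \left(-20\right) = \left(-80\right) \left(-20\right) = 1600$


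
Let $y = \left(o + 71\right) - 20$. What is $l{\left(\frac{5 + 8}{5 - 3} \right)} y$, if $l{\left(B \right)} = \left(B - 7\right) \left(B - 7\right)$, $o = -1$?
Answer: $\frac{25}{2} \approx 12.5$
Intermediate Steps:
$l{\left(B \right)} = \left(-7 + B\right)^{2}$ ($l{\left(B \right)} = \left(-7 + B\right) \left(-7 + B\right) = \left(-7 + B\right)^{2}$)
$y = 50$ ($y = \left(-1 + 71\right) - 20 = 70 - 20 = 50$)
$l{\left(\frac{5 + 8}{5 - 3} \right)} y = \left(-7 + \frac{5 + 8}{5 - 3}\right)^{2} \cdot 50 = \left(-7 + \frac{13}{2}\right)^{2} \cdot 50 = \left(- \frac{1}{2}\right)^{2} \cdot 50 = \frac{1}{4} \cdot 50 = \frac{25}{2}$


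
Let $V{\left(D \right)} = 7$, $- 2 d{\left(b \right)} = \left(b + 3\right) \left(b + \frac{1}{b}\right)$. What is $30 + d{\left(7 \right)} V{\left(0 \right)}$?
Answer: $-220$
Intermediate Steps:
$d{\left(b \right)} = - \frac{\left(3 + b\right) \left(b + \frac{1}{b}\right)}{2}$ ($d{\left(b \right)} = - \frac{\left(b + 3\right) \left(b + \frac{1}{b}\right)}{2} = - \frac{\left(3 + b\right) \left(b + \frac{1}{b}\right)}{2}$)
$30 + d{\left(7 \right)} V{\left(0 \right)} = 30 + \frac{-3 - 7 \left(1 + 7^{2} + 3 \cdot 7\right)}{2 \cdot 7} \cdot 7 = 30 + \frac{1}{2} \cdot \frac{1}{7} \left(-3 - 7 \left(1 + 49 + 21\right)\right) 7 = 30 + \frac{1}{2} \cdot \frac{1}{7} \left(-3 - 7 \cdot 71\right) 7 = 30 + \frac{1}{2} \cdot \frac{1}{7} \left(-3 - 497\right) 7 = 30 + \frac{1}{2} \cdot \frac{1}{7} \left(-500\right) 7 = 30 - 250 = -220$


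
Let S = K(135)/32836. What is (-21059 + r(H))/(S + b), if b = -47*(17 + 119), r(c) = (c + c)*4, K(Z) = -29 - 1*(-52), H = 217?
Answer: 211496676/69962563 ≈ 3.0230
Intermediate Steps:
K(Z) = 23 (K(Z) = -29 + 52 = 23)
r(c) = 8*c (r(c) = (2*c)*4 = 8*c)
S = 23/32836 ≈ 0.00070045
b = -6392 (b = -47*136 = -6392)
(-21059 + r(H))/(S + b) = (-21059 + 8*217)/(23/32836 - 6392) = (-21059 + 1736)/(-209887689/32836) = -19323*(-32836/209887689) = 211496676/69962563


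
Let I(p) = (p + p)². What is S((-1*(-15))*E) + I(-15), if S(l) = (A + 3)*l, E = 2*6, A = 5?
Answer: 2340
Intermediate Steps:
I(p) = 4*p² (I(p) = (2*p)² = 4*p²)
E = 12
S(l) = 8*l (S(l) = (5 + 3)*l = 8*l)
S((-1*(-15))*E) + I(-15) = 8*(-1*(-15)*12) + 4*(-15)² = 8*(15*12) + 4*225 = 8*180 + 900 = 1440 + 900 = 2340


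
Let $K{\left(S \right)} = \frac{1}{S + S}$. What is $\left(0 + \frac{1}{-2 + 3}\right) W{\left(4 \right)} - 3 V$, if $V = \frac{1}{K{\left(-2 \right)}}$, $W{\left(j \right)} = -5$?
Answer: $7$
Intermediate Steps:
$K{\left(S \right)} = \frac{1}{2 S}$
$V = -4$ ($V = \frac{1}{\frac{1}{2} \frac{1}{-2}} = \frac{1}{\frac{1}{2} \left(- \frac{1}{2}\right)} = \frac{1}{- \frac{1}{4}} = -4$)
$\left(0 + \frac{1}{-2 + 3}\right) W{\left(4 \right)} - 3 V = \left(0 + \frac{1}{-2 + 3}\right) \left(-5\right) - -12 = \left(0 + 1^{-1}\right) \left(-5\right) + 12 = \left(0 + 1\right) \left(-5\right) + 12 = 1 \left(-5\right) + 12 = -5 + 12 = 7$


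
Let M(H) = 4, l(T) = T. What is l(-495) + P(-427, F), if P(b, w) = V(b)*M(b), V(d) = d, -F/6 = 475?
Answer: -2203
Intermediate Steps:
F = -2850 (F = -6*475 = -2850)
P(b, w) = 4*b (P(b, w) = b*4 = 4*b)
l(-495) + P(-427, F) = -495 + 4*(-427) = -495 - 1708 = -2203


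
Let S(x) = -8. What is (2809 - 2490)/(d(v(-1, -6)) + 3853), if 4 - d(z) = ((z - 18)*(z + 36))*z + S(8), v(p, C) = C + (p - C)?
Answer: 319/3200 ≈ 0.099687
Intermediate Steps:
v(p, C) = p
d(z) = 12 - z*(-18 + z)*(36 + z) (d(z) = 4 - (((z - 18)*(z + 36))*z - 8) = 4 - (((-18 + z)*(36 + z))*z - 8) = 4 - (z*(-18 + z)*(36 + z) - 8) = 4 - (-8 + z*(-18 + z)*(36 + z)) = 4 + (8 - z*(-18 + z)*(36 + z)) = 12 - z*(-18 + z)*(36 + z))
(2809 - 2490)/(d(v(-1, -6)) + 3853) = (2809 - 2490)/((12 - 1*(-1)³ - 18*(-1)² + 648*(-1)) + 3853) = 319/((12 - 1*(-1) - 18*1 - 648) + 3853) = 319/((12 + 1 - 18 - 648) + 3853) = 319/(-653 + 3853) = 319/3200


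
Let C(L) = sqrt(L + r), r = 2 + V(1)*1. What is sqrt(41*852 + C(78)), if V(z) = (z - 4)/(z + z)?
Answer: sqrt(139728 + 2*sqrt(314))/2 ≈ 186.92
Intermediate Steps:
V(z) = (-4 + z)/(2*z) (V(z) = (-4 + z)/((2*z)) = (-4 + z)*(1/(2*z)) = (-4 + z)/(2*z))
r = 1/2 (r = 2 + ((1/2)*(-4 + 1)/1)*1 = 2 + ((1/2)*1*(-3))*1 = 2 - 3/2*1 = 2 - 3/2 = 1/2 ≈ 0.50000)
C(L) = sqrt(1/2 + L) (C(L) = sqrt(L + 1/2) = sqrt(1/2 + L))
sqrt(41*852 + C(78)) = sqrt(41*852 + sqrt(2 + 4*78)/2) = sqrt(34932 + sqrt(2 + 312)/2) = sqrt(34932 + sqrt(314)/2)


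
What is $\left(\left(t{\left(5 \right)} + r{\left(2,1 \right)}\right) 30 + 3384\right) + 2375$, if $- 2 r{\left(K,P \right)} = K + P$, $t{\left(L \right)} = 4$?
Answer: $5834$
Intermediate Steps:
$r{\left(K,P \right)} = - \frac{K}{2} - \frac{P}{2}$ ($r{\left(K,P \right)} = - \frac{K + P}{2} = - \frac{K}{2} - \frac{P}{2}$)
$\left(\left(t{\left(5 \right)} + r{\left(2,1 \right)}\right) 30 + 3384\right) + 2375 = \left(\left(4 - \frac{3}{2}\right) 30 + 3384\right) + 2375 = \left(\frac{5}{2} \cdot 30 + 3384\right) + 2375 = \left(75 + 3384\right) + 2375 = 3459 + 2375 = 5834$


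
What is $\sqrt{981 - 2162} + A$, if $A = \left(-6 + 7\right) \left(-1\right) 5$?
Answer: $-5 + i \sqrt{1181} \approx -5.0 + 34.366 i$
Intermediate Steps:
$A = -5$ ($A = 1 \left(-1\right) 5 = \left(-1\right) 5 = -5$)
$\sqrt{981 - 2162} + A = \sqrt{981 - 2162} - 5 = \sqrt{-1181} - 5 = i \sqrt{1181} - 5 = -5 + i \sqrt{1181}$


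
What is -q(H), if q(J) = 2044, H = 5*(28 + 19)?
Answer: -2044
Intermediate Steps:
H = 235 (H = 5*47 = 235)
-q(H) = -1*2044 = -2044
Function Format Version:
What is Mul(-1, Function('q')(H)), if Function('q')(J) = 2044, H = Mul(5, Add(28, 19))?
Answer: -2044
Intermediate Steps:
H = 235 (H = Mul(5, 47) = 235)
Mul(-1, Function('q')(H)) = Mul(-1, 2044) = -2044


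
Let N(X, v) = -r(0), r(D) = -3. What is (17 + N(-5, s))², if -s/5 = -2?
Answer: 400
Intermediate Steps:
s = 10 (s = -5*(-2) = 10)
N(X, v) = 3 (N(X, v) = -1*(-3) = 3)
(17 + N(-5, s))² = (17 + 3)² = 20² = 400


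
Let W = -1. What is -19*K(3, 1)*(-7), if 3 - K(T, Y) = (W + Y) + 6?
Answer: -399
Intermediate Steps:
K(T, Y) = -2 - Y (K(T, Y) = 3 - ((-1 + Y) + 6) = 3 - (5 + Y) = 3 + (-5 - Y) = -2 - Y)
-19*K(3, 1)*(-7) = -19*(-2 - 1*1)*(-7) = -19*(-2 - 1)*(-7) = -19*(-3)*(-7) = 57*(-7) = -399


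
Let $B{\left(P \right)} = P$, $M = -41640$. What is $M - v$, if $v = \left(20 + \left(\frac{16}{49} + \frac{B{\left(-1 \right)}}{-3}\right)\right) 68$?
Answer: $- \frac{6327596}{147} \approx -43045.0$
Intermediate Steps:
$v = \frac{206516}{147}$ ($v = \left(20 + \left(\frac{16}{49} - \frac{1}{-3}\right)\right) 68 = \left(20 + \left(16 \cdot \frac{1}{49} - - \frac{1}{3}\right)\right) 68 = \left(20 + \left(\frac{16}{49} + \frac{1}{3}\right)\right) 68 = \left(20 + \frac{97}{147}\right) 68 = \frac{3037}{147} \cdot 68 = \frac{206516}{147} \approx 1404.9$)
$M - v = -41640 - \frac{206516}{147} = - \frac{6327596}{147}$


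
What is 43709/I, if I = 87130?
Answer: 43709/87130 ≈ 0.50165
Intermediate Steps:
43709/I = 43709/87130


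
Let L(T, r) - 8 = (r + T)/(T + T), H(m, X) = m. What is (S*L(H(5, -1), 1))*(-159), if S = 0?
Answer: 0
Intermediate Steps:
L(T, r) = 8 + (T + r)/(2*T) (L(T, r) = 8 + (r + T)/(T + T) = 8 + (T + r)/((2*T)) = 8 + (T + r)*(1/(2*T)) = 8 + (T + r)/(2*T))
(S*L(H(5, -1), 1))*(-159) = (0*((½)*(1 + 17*5)/5))*(-159) = (0*((½)*(⅕)*(1 + 85)))*(-159) = (0*((½)*(⅕)*86))*(-159) = (0*(43/5))*(-159) = 0*(-159) = 0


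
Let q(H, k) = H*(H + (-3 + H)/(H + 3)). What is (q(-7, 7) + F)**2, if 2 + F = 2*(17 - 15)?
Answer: 4489/4 ≈ 1122.3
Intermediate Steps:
q(H, k) = H*(H + (-3 + H)/(3 + H))
F = 2 (F = -2 + 2*(17 - 15) = -2 + 2*2 = -2 + 4 = 2)
(q(-7, 7) + F)**2 = (-7*(-3 + (-7)**2 + 4*(-7))/(3 - 7) + 2)**2 = (-7*(-3 + 49 - 28)/(-4) + 2)**2 = (-7*(-1/4)*18 + 2)**2 = (63/2 + 2)**2 = (67/2)**2 = 4489/4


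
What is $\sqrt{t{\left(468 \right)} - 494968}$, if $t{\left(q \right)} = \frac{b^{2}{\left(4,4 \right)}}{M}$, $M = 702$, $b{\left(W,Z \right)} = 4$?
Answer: $\frac{8 i \sqrt{105869010}}{117} \approx 703.54 i$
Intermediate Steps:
$t{\left(q \right)} = \frac{8}{351}$ ($t{\left(q \right)} = \frac{4^{2}}{702} = 16 \cdot \frac{1}{702} = \frac{8}{351}$)
$\sqrt{t{\left(468 \right)} - 494968} = \sqrt{\frac{8}{351} - 494968} = \sqrt{- \frac{173733760}{351}} = \frac{8 i \sqrt{105869010}}{117}$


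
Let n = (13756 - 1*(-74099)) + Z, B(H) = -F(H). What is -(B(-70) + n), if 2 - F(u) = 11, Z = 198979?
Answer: -286843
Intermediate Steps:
F(u) = -9 (F(u) = 2 - 1*11 = 2 - 11 = -9)
B(H) = 9 (B(H) = -1*(-9) = 9)
n = 286834 (n = (13756 - 1*(-74099)) + 198979 = (13756 + 74099) + 198979 = 87855 + 198979 = 286834)
-(B(-70) + n) = -(9 + 286834) = -1*286843 = -286843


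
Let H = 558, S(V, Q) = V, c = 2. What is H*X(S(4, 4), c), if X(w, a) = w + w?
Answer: 4464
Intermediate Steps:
X(w, a) = 2*w
H*X(S(4, 4), c) = 558*(2*4) = 558*8 = 4464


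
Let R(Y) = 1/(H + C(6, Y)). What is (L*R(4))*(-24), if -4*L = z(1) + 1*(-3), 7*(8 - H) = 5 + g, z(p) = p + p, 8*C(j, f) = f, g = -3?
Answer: -84/115 ≈ -0.73043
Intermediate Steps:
C(j, f) = f/8
z(p) = 2*p
H = 54/7 (H = 8 - (5 - 3)/7 = 8 - ⅐*2 = 8 - 2/7 = 54/7 ≈ 7.7143)
R(Y) = 1/(54/7 + Y/8)
L = ¼ (L = -(2*1 + 1*(-3))/4 = -(2 - 3)/4 = -¼*(-1) = ¼ ≈ 0.25000)
(L*R(4))*(-24) = ((56/(432 + 7*4))/4)*(-24) = ((56/(432 + 28))/4)*(-24) = ((56/460)/4)*(-24) = ((56*(1/460))/4)*(-24) = ((¼)*(14/115))*(-24) = (7/230)*(-24) = -84/115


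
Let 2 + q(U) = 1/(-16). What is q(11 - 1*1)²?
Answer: 1089/256 ≈ 4.2539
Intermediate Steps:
q(U) = -33/16 (q(U) = -2 + 1/(-16) = -2 - 1/16 = -33/16)
q(11 - 1*1)² = (-33/16)² = 1089/256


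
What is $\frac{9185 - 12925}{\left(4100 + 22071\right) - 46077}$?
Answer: $\frac{1870}{9953} \approx 0.18788$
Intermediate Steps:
$\frac{9185 - 12925}{\left(4100 + 22071\right) - 46077} = - \frac{3740}{26171 - 46077} = - \frac{3740}{-19906} = \left(-3740\right) \left(- \frac{1}{19906}\right) = \frac{1870}{9953}$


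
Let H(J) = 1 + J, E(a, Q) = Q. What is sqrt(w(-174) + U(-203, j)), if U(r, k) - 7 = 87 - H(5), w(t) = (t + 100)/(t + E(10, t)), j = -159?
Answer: sqrt(2670726)/174 ≈ 9.3922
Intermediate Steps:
w(t) = (100 + t)/(2*t) (w(t) = (t + 100)/(t + t) = (100 + t)/((2*t)) = (100 + t)*(1/(2*t)) = (100 + t)/(2*t))
U(r, k) = 88 (U(r, k) = 7 + (87 - (1 + 5)) = 7 + (87 - 1*6) = 7 + (87 - 6) = 7 + 81 = 88)
sqrt(w(-174) + U(-203, j)) = sqrt((1/2)*(100 - 174)/(-174) + 88) = sqrt((1/2)*(-1/174)*(-74) + 88) = sqrt(37/174 + 88) = sqrt(15349/174) = sqrt(2670726)/174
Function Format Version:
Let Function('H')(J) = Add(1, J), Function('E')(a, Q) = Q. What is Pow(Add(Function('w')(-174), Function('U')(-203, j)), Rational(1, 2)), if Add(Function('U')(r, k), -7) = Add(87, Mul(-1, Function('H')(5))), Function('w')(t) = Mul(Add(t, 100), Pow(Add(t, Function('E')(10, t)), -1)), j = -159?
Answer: Mul(Rational(1, 174), Pow(2670726, Rational(1, 2))) ≈ 9.3922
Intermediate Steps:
Function('w')(t) = Mul(Rational(1, 2), Pow(t, -1), Add(100, t)) (Function('w')(t) = Mul(Add(t, 100), Pow(Add(t, t), -1)) = Mul(Add(100, t), Pow(Mul(2, t), -1)) = Mul(Add(100, t), Mul(Rational(1, 2), Pow(t, -1))) = Mul(Rational(1, 2), Pow(t, -1), Add(100, t)))
Function('U')(r, k) = 88 (Function('U')(r, k) = Add(7, Add(87, Mul(-1, Add(1, 5)))) = Add(7, Add(87, Mul(-1, 6))) = Add(7, Add(87, -6)) = Add(7, 81) = 88)
Pow(Add(Function('w')(-174), Function('U')(-203, j)), Rational(1, 2)) = Pow(Add(Mul(Rational(1, 2), Pow(-174, -1), Add(100, -174)), 88), Rational(1, 2)) = Pow(Add(Mul(Rational(1, 2), Rational(-1, 174), -74), 88), Rational(1, 2)) = Pow(Add(Rational(37, 174), 88), Rational(1, 2)) = Pow(Rational(15349, 174), Rational(1, 2)) = Mul(Rational(1, 174), Pow(2670726, Rational(1, 2)))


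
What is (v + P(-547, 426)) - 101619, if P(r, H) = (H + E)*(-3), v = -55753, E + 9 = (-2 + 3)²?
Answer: -158626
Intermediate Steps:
E = -8 (E = -9 + (-2 + 3)² = -9 + 1² = -9 + 1 = -8)
P(r, H) = 24 - 3*H (P(r, H) = (H - 8)*(-3) = (-8 + H)*(-3) = 24 - 3*H)
(v + P(-547, 426)) - 101619 = (-55753 + (24 - 3*426)) - 101619 = (-55753 + (24 - 1278)) - 101619 = (-55753 - 1254) - 101619 = -57007 - 101619 = -158626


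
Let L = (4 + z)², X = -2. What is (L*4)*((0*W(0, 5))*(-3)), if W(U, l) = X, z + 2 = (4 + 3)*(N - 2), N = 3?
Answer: 0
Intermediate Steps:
z = 5 (z = -2 + (4 + 3)*(3 - 2) = -2 + 7*1 = -2 + 7 = 5)
L = 81 (L = (4 + 5)² = 9² = 81)
W(U, l) = -2
(L*4)*((0*W(0, 5))*(-3)) = (81*4)*((0*(-2))*(-3)) = 324*(0*(-3)) = 324*0 = 0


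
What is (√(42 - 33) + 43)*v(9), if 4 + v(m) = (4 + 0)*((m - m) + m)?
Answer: 1472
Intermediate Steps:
v(m) = -4 + 4*m (v(m) = -4 + (4 + 0)*((m - m) + m) = -4 + 4*(0 + m) = -4 + 4*m)
(√(42 - 33) + 43)*v(9) = (√(42 - 33) + 43)*(-4 + 4*9) = (√9 + 43)*(-4 + 36) = (3 + 43)*32 = 46*32 = 1472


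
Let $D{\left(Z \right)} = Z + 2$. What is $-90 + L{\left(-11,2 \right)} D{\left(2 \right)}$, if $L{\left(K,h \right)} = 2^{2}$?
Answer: $-74$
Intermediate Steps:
$L{\left(K,h \right)} = 4$
$D{\left(Z \right)} = 2 + Z$
$-90 + L{\left(-11,2 \right)} D{\left(2 \right)} = -90 + 4 \left(2 + 2\right) = -90 + 4 \cdot 4 = -90 + 16 = -74$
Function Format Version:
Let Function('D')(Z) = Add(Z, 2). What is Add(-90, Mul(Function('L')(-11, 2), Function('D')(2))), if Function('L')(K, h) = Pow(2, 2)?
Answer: -74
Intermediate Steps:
Function('L')(K, h) = 4
Function('D')(Z) = Add(2, Z)
Add(-90, Mul(Function('L')(-11, 2), Function('D')(2))) = Add(-90, Mul(4, Add(2, 2))) = Add(-90, Mul(4, 4)) = Add(-90, 16) = -74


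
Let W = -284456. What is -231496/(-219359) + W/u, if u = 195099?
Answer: -17233345600/42796721541 ≈ -0.40268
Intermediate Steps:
-231496/(-219359) + W/u = -231496/(-219359) - 284456/195099 = -231496*(-1/219359) - 284456*1/195099 = 231496/219359 - 284456/195099 = -17233345600/42796721541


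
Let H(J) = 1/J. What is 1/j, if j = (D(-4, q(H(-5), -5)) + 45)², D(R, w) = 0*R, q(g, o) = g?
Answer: 1/2025 ≈ 0.00049383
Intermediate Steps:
D(R, w) = 0
j = 2025 (j = (0 + 45)² = 45² = 2025)
1/j = 1/2025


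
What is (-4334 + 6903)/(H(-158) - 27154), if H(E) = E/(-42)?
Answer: -53949/570155 ≈ -0.094622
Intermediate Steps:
H(E) = -E/42 (H(E) = E*(-1/42) = -E/42)
(-4334 + 6903)/(H(-158) - 27154) = (-4334 + 6903)/(-1/42*(-158) - 27154) = 2569/(79/21 - 27154) = 2569/(-570155/21) = 2569*(-21/570155) = -53949/570155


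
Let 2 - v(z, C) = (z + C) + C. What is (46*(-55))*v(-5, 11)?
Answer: 37950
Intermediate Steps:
v(z, C) = 2 - z - 2*C (v(z, C) = 2 - ((z + C) + C) = 2 - ((C + z) + C) = 2 - (z + 2*C) = 2 + (-z - 2*C) = 2 - z - 2*C)
(46*(-55))*v(-5, 11) = (46*(-55))*(2 - 1*(-5) - 2*11) = -2530*(2 + 5 - 22) = -2530*(-15) = 37950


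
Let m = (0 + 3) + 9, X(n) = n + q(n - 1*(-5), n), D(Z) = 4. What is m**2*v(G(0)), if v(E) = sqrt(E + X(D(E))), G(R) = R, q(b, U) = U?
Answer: 288*sqrt(2) ≈ 407.29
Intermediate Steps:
X(n) = 2*n (X(n) = n + n = 2*n)
v(E) = sqrt(8 + E) (v(E) = sqrt(E + 2*4) = sqrt(E + 8) = sqrt(8 + E))
m = 12 (m = 3 + 9 = 12)
m**2*v(G(0)) = 12**2*sqrt(8 + 0) = 144*sqrt(8) = 144*(2*sqrt(2)) = 288*sqrt(2)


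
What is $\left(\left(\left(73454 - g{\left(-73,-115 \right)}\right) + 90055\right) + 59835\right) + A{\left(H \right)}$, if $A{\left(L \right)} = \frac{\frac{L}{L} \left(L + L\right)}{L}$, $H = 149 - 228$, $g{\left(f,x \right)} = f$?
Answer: $223419$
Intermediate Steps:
$H = -79$ ($H = 149 - 228 = -79$)
$A{\left(L \right)} = 2$ ($A{\left(L \right)} = \frac{1 \cdot 2 L}{L} = \frac{2 L}{L} = 2$)
$\left(\left(\left(73454 - g{\left(-73,-115 \right)}\right) + 90055\right) + 59835\right) + A{\left(H \right)} = \left(\left(\left(73454 - -73\right) + 90055\right) + 59835\right) + 2 = \left(\left(\left(73454 + 73\right) + 90055\right) + 59835\right) + 2 = \left(\left(73527 + 90055\right) + 59835\right) + 2 = \left(163582 + 59835\right) + 2 = 223417 + 2 = 223419$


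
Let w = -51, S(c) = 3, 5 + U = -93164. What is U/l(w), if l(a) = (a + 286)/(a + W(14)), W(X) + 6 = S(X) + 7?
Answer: 93169/5 ≈ 18634.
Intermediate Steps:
U = -93169 (U = -5 - 93164 = -93169)
W(X) = 4 (W(X) = -6 + (3 + 7) = -6 + 10 = 4)
l(a) = (286 + a)/(4 + a) (l(a) = (a + 286)/(a + 4) = (286 + a)/(4 + a))
U/l(w) = -93169*(4 - 51)/(286 - 51) = -93169/(235/(-47)) = -93169/((-1/47*235)) = -93169/(-5) = -93169*(-⅕) = 93169/5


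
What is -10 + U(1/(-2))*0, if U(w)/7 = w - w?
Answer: -10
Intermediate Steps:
U(w) = 0 (U(w) = 7*(w - w) = 7*0 = 0)
-10 + U(1/(-2))*0 = -10 + 0*0 = -10 + 0 = -10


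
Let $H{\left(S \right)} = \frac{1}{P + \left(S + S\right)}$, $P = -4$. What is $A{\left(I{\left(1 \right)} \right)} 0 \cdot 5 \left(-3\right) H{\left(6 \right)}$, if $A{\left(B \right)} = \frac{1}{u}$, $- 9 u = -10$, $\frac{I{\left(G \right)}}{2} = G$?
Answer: $0$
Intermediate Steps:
$I{\left(G \right)} = 2 G$
$u = \frac{10}{9}$ ($u = \left(- \frac{1}{9}\right) \left(-10\right) = \frac{10}{9} \approx 1.1111$)
$A{\left(B \right)} = \frac{9}{10}$ ($A{\left(B \right)} = \frac{1}{\frac{10}{9}} = \frac{9}{10}$)
$H{\left(S \right)} = \frac{1}{-4 + 2 S}$ ($H{\left(S \right)} = \frac{1}{-4 + \left(S + S\right)} = \frac{1}{-4 + 2 S}$)
$A{\left(I{\left(1 \right)} \right)} 0 \cdot 5 \left(-3\right) H{\left(6 \right)} = \frac{9 \cdot 0 \cdot 5 \left(-3\right)}{10} \frac{1}{2 \left(-2 + 6\right)} = \frac{9 \cdot 0 \left(-3\right)}{10} \frac{1}{2 \cdot 4} = \frac{9}{10} \cdot 0 \cdot \frac{1}{2} \cdot \frac{1}{4} = 0 \cdot \frac{1}{8} = 0$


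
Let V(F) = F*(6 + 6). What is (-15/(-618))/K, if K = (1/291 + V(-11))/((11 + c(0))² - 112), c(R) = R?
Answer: -13095/7912666 ≈ -0.0016549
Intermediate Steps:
V(F) = 12*F (V(F) = F*12 = 12*F)
K = -38411/2619 (K = (1/291 + 12*(-11))/((11 + 0)² - 112) = (1/291 - 132)/(11² - 112) = -38411/(291*(121 - 112)) = -38411/291/9 = -38411/291*⅑ = -38411/2619 ≈ -14.666)
(-15/(-618))/K = (-15/(-618))/(-38411/2619) = -15*(-1/618)*(-2619/38411) = (5/206)*(-2619/38411) = -13095/7912666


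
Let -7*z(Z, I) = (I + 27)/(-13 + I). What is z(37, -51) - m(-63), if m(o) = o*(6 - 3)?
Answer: 10581/56 ≈ 188.95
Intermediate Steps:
m(o) = 3*o (m(o) = o*3 = 3*o)
z(Z, I) = -(27 + I)/(7*(-13 + I)) (z(Z, I) = -(I + 27)/(7*(-13 + I)) = -(27 + I)/(7*(-13 + I)))
z(37, -51) - m(-63) = (-27 - 1*(-51))/(7*(-13 - 51)) - 3*(-63) = (⅐)*(-27 + 51)/(-64) - 1*(-189) = (⅐)*(-1/64)*24 + 189 = -3/56 + 189 = 10581/56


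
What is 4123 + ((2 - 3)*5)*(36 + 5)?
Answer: 3918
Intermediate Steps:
4123 + ((2 - 3)*5)*(36 + 5) = 4123 - 1*5*41 = 4123 - 5*41 = 4123 - 205 = 3918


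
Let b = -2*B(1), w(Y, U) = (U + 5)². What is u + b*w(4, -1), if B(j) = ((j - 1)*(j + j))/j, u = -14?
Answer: -14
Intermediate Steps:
B(j) = -2 + 2*j (B(j) = ((-1 + j)*(2*j))/j = (2*j*(-1 + j))/j = -2 + 2*j)
w(Y, U) = (5 + U)²
b = 0 (b = -2*(-2 + 2*1) = -2*(-2 + 2) = -2*0 = 0)
u + b*w(4, -1) = -14 + 0*(5 - 1)² = -14 + 0*4² = -14 + 0*16 = -14 + 0 = -14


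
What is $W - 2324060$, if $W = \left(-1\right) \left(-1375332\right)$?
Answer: $-948728$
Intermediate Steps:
$W = 1375332$
$W - 2324060 = 1375332 - 2324060 = -948728$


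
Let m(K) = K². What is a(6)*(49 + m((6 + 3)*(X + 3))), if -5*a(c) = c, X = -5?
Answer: -2238/5 ≈ -447.60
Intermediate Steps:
a(c) = -c/5
a(6)*(49 + m((6 + 3)*(X + 3))) = (-⅕*6)*(49 + ((6 + 3)*(-5 + 3))²) = -6*(49 + (9*(-2))²)/5 = -6*(49 + (-18)²)/5 = -6*(49 + 324)/5 = -6/5*373 = -2238/5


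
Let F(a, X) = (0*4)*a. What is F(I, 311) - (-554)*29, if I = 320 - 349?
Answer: 16066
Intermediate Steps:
I = -29
F(a, X) = 0 (F(a, X) = 0*a = 0)
F(I, 311) - (-554)*29 = 0 - (-554)*29 = 0 - 1*(-16066) = 0 + 16066 = 16066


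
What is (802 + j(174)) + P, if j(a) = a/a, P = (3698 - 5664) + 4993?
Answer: 3830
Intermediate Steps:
P = 3027 (P = -1966 + 4993 = 3027)
j(a) = 1
(802 + j(174)) + P = (802 + 1) + 3027 = 803 + 3027 = 3830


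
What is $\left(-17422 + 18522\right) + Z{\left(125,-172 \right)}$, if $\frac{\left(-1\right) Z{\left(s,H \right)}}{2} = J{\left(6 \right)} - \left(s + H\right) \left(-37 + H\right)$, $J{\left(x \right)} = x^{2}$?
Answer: $20674$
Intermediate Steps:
$Z{\left(s,H \right)} = -72 + 2 \left(-37 + H\right) \left(H + s\right)$ ($Z{\left(s,H \right)} = - 2 \left(6^{2} - \left(s + H\right) \left(-37 + H\right)\right) = - 2 \left(36 - \left(H + s\right) \left(-37 + H\right)\right) = - 2 \left(36 - \left(-37 + H\right) \left(H + s\right)\right) = -72 + 2 \left(-37 + H\right) \left(H + s\right)$)
$\left(-17422 + 18522\right) + Z{\left(125,-172 \right)} = \left(-17422 + 18522\right) - \left(-3406 - 59168 + 43000\right) = 1100 - -19574 = 1100 + 19574 = 20674$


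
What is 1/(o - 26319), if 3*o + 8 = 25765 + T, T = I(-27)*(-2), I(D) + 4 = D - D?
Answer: -3/53192 ≈ -5.6399e-5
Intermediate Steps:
I(D) = -4 (I(D) = -4 + (D - D) = -4 + 0 = -4)
T = 8 (T = -4*(-2) = 8)
o = 25765/3 (o = -8/3 + (25765 + 8)/3 = -8/3 + (⅓)*25773 = -8/3 + 8591 = 25765/3 ≈ 8588.3)
1/(o - 26319) = 1/(25765/3 - 26319) = 1/(-53192/3) = -3/53192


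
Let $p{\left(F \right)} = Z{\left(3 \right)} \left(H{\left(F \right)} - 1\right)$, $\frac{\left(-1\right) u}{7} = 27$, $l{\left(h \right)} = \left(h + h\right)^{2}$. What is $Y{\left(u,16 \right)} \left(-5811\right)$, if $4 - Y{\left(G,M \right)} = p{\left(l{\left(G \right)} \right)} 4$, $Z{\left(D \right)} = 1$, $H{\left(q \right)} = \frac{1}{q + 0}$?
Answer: $- \frac{553530679}{11907} \approx -46488.0$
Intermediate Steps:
$H{\left(q \right)} = \frac{1}{q}$
$l{\left(h \right)} = 4 h^{2}$ ($l{\left(h \right)} = \left(2 h\right)^{2} = 4 h^{2}$)
$u = -189$ ($u = \left(-7\right) 27 = -189$)
$p{\left(F \right)} = -1 + \frac{1}{F}$ ($p{\left(F \right)} = 1 \left(\frac{1}{F} - 1\right) = 1 \left(-1 + \frac{1}{F}\right) = -1 + \frac{1}{F}$)
$Y{\left(G,M \right)} = 4 - \frac{1 - 4 G^{2}}{G^{2}}$ ($Y{\left(G,M \right)} = 4 - \frac{1 - 4 G^{2}}{4 G^{2}} \cdot 4 = 4 - \frac{1 - 4 G^{2}}{G^{2}}$)
$Y{\left(u,16 \right)} \left(-5811\right) = \left(8 - \frac{1}{35721}\right) \left(-5811\right) = \frac{285767}{35721} \left(-5811\right) = - \frac{553530679}{11907}$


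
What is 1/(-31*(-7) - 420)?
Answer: -1/203 ≈ -0.0049261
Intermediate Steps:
1/(-31*(-7) - 420) = 1/(217 - 420) = 1/(-203) = -1/203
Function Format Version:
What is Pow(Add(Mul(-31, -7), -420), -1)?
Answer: Rational(-1, 203) ≈ -0.0049261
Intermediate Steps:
Pow(Add(Mul(-31, -7), -420), -1) = Pow(Add(217, -420), -1) = Pow(-203, -1) = Rational(-1, 203)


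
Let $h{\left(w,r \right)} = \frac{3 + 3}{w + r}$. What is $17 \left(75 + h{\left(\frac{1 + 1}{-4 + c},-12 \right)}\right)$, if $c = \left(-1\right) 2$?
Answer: $\frac{46869}{37} \approx 1266.7$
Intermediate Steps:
$c = -2$
$h{\left(w,r \right)} = \frac{6}{r + w}$
$17 \left(75 + h{\left(\frac{1 + 1}{-4 + c},-12 \right)}\right) = 17 \left(75 + \frac{6}{-12 + \frac{1 + 1}{-4 - 2}}\right) = 17 \left(75 + \frac{6}{-12 + \frac{2}{-6}}\right) = 17 \left(75 + \frac{6}{-12 + 2 \left(- \frac{1}{6}\right)}\right) = 17 \left(75 + \frac{6}{-12 - \frac{1}{3}}\right) = 17 \left(75 + \frac{6}{- \frac{37}{3}}\right) = 17 \left(75 + 6 \left(- \frac{3}{37}\right)\right) = 17 \left(75 - \frac{18}{37}\right) = 17 \cdot \frac{2757}{37} = \frac{46869}{37}$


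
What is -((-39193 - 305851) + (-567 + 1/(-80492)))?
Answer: 27818920613/80492 ≈ 3.4561e+5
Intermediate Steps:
-((-39193 - 305851) + (-567 + 1/(-80492))) = -(-345044 + (-567 - 1/80492)) = -(-345044 - 45638965/80492) = -1*(-27818920613/80492) = 27818920613/80492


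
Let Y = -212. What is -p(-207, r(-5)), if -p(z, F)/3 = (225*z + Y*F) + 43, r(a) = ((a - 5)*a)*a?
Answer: 19404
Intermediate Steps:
r(a) = a²*(-5 + a) (r(a) = ((-5 + a)*a)*a = (a*(-5 + a))*a = a²*(-5 + a))
p(z, F) = -129 - 675*z + 636*F (p(z, F) = -3*((225*z - 212*F) + 43) = -3*((-212*F + 225*z) + 43) = -3*(43 - 212*F + 225*z) = -129 - 675*z + 636*F)
-p(-207, r(-5)) = -(-129 - 675*(-207) + 636*((-5)²*(-5 - 5))) = -(-129 + 139725 + 636*(25*(-10))) = -(-129 + 139725 + 636*(-250)) = -(-129 + 139725 - 159000) = -1*(-19404) = 19404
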